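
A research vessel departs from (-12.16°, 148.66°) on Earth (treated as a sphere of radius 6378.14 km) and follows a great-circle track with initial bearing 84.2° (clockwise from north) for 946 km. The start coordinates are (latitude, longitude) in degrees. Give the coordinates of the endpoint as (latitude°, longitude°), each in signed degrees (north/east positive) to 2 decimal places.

-11.17°, 157.28°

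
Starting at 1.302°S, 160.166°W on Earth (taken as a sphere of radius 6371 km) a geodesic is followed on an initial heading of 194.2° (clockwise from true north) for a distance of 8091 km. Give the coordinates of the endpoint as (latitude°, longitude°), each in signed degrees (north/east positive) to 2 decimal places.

-68.81°, 159.42°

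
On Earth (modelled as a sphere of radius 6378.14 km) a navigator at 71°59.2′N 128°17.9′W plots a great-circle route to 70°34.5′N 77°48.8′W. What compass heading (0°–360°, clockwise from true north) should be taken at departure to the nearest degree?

71°

Δλ = 50.485° = 0.8811 rad.
y = sin Δλ · cos φ₂ = (0.7715)(0.3326) = 0.2566
x = cos φ₁ sin φ₂ − sin φ₁ cos φ₂ cos Δλ = (0.3092)(0.9431) − (0.9510)(0.3326)(0.6363) = 0.0904
θ = atan2(y, x) = 70.59°, so the bearing is 71°.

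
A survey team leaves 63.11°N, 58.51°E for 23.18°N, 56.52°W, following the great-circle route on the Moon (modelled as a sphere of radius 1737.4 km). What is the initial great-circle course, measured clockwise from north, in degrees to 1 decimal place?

With φ₁ = 1.1015, φ₂ = 0.4046, Δλ = -2.0077 rad, the forward-azimuth formula gives
θ = atan2( sin Δλ cos φ₂ , cos φ₁ sin φ₂ − sin φ₁ cos φ₂ cos Δλ ) = atan2(-0.8329, 0.5249) = -57.78°.
Adding 360° brings this into [0°, 360°): 302.2°.

302.2°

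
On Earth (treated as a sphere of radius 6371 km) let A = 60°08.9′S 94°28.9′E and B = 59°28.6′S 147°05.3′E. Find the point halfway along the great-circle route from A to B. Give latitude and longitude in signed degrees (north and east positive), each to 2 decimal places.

-62.46°, 121.07°

Central angle δ = 0.4495 rad. Interpolating on the sphere with fraction f = 0.5:
P = [sin((1−f)δ)·A + sin(fδ)·B] / sin δ = 0.5129·A + 0.5129·B in Cartesian coordinates,
giving P = (-0.2386, 0.3961, -0.8867), i.e. latitude -62.46°, longitude 121.07°.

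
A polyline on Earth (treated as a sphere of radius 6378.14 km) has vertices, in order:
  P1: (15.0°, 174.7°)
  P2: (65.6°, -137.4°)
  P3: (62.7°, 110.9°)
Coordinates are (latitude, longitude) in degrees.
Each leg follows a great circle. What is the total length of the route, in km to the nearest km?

11368 km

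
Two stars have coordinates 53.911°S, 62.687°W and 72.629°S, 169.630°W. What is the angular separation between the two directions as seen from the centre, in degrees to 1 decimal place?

43.9°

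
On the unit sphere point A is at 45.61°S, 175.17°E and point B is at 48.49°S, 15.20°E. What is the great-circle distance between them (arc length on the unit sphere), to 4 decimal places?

1.4711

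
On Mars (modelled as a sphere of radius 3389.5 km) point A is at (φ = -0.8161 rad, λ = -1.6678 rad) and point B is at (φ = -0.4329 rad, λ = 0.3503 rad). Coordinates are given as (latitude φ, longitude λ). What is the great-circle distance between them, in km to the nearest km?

With latitudes φ₁ = -46.759°, φ₂ = -24.803° and longitude difference Δλ = 115.629°:
Haversine: a = sin²(Δφ/2) + cos φ₁ cos φ₂ sin²(Δλ/2) = 0.0363 + (0.6851)(0.9078)(0.7163) = 0.48169.
Central angle c = 2·arcsin(√a) = 1.53417 rad.
Distance = R·c = 3389.5 × 1.5342 ≈ 5200 km.

5200 km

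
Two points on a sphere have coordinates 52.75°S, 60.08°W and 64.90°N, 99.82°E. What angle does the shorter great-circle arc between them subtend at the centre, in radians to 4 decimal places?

2.8649 rad

With latitudes φ₁ = -52.750°, φ₂ = 64.900° and longitude difference Δλ = 159.900°:
Haversine: a = sin²(Δφ/2) + cos φ₁ cos φ₂ sin²(Δλ/2) = 0.7320 + (0.6053)(0.4242)(0.9695) = 0.98098.
Central angle c = 2·arcsin(√a) = 2.86489 rad.
So the angular separation is 2.8649 rad.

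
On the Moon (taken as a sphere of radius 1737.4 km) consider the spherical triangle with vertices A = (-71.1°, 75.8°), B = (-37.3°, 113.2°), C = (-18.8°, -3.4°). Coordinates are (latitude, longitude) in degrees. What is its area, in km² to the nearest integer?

1204390 km²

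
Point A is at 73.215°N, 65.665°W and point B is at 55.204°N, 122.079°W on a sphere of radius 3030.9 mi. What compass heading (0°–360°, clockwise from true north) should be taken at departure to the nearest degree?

With φ₁ = 1.2778, φ₂ = 0.9635, Δλ = -0.9846 rad, the forward-azimuth formula gives
θ = atan2( sin Δλ cos φ₂ , cos φ₁ sin φ₂ − sin φ₁ cos φ₂ cos Δλ ) = atan2(-0.4754, -0.0651) = -97.80°.
Adding 360° brings this into [0°, 360°): 262°.

262°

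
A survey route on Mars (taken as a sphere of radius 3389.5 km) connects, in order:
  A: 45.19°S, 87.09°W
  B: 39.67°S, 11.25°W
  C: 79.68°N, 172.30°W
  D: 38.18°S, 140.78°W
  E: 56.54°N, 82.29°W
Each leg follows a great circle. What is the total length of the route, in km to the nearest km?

Leg A→B: central angle 0.9452 rad, distance 3203.7 km.
Leg B→C: central angle 2.4317 rad, distance 8242.4 km.
Leg C→D: central angle 2.0807 rad, distance 7052.5 km.
Leg D→E: central angle 1.8642 rad, distance 6318.6 km.
Total: 3203.7 + 8242.4 + 7052.5 + 6318.6 ≈ 24817 km.

24817 km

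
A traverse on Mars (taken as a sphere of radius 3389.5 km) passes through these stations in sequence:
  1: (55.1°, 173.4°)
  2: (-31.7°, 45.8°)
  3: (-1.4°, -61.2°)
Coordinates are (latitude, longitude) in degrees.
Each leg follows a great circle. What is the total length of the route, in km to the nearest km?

14219 km

Leg 1→2: central angle 2.3862 rad, distance 8087.9 km.
Leg 2→3: central angle 1.8089 rad, distance 6131.2 km.
Total: 8087.9 + 6131.2 ≈ 14219 km.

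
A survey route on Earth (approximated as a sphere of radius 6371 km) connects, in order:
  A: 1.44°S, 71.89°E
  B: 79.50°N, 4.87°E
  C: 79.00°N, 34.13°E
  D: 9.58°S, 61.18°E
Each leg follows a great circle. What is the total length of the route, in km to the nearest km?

20295 km

Leg A→B: central angle 1.5244 rad, distance 9711.7 km.
Leg B→C: central angle 0.0946 rad, distance 602.9 km.
Leg C→D: central angle 1.5666 rad, distance 9980.8 km.
Total: 9711.7 + 602.9 + 9980.8 ≈ 20295 km.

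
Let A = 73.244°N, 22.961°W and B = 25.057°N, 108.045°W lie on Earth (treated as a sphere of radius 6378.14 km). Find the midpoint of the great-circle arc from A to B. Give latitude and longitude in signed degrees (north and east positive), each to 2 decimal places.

Central angle δ = 1.1286 rad. Interpolating on the sphere with fraction f = 0.5:
P = [sin((1−f)δ)·A + sin(fδ)·B] / sin δ = 0.5917·A + 0.5917·B in Cartesian coordinates,
giving P = (-0.0090, -0.5762, 0.8172), i.e. latitude 54.81°, longitude -90.89°.

54.81°, -90.89°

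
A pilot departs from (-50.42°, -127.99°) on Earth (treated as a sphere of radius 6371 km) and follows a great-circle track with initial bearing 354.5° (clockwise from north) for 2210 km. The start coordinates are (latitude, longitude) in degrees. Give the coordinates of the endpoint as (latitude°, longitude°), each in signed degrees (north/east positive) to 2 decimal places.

-30.61°, -130.16°

Angular distance δ = d/R = 2210/6371 = 0.34688 rad; initial bearing θ = 6.1872 rad.
sin φ₂ = sin φ₁ cos δ + cos φ₁ sin δ cos θ = (-0.7707)(0.9404) + (0.6372)(0.3400)(0.9954) = -0.5092, so φ₂ = -30.61°.
Δλ = atan2(sin θ sin δ cos φ₁, cos δ − sin φ₁ sin φ₂) = atan2(-0.0208, 0.5480) = -2.170°.
λ₂ = -127.990° − 2.170° = -130.16°.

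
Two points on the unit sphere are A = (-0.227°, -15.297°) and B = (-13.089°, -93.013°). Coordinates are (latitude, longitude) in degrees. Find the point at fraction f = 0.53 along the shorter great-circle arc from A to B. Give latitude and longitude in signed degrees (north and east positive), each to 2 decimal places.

The central angle between A and B is δ = 1.3611 rad.
With f = 0.53, the slerp weights are sin((1−f)δ)/sin δ = 0.6103 and sin(fδ)/sin δ = 0.6752.
Weighted sum of the unit vectors: (0.6103)·(0.9646,-0.2638,-0.0040) + (0.6752)·(-0.0512,-0.9727,-0.2265) = (0.5542, -0.8178, -0.1553).
Converting back: φ = atan2(z, √(x²+y²)) = -8.94°, λ = atan2(y, x) = -55.88°.

-8.94°, -55.88°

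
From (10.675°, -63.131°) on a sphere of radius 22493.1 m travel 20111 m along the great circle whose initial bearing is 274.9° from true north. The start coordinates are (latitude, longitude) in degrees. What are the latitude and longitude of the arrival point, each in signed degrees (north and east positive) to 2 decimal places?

Angular distance δ = d/R = 20111/22493.1 = 0.89410 rad; initial bearing θ = 4.7979 rad.
sin φ₂ = sin φ₁ cos δ + cos φ₁ sin δ cos θ = (0.1852)(0.6262) + (0.9827)(0.7796)(0.0854) = 0.1814, so φ₂ = 10.45°.
Δλ = atan2(sin θ sin δ cos φ₁, cos δ − sin φ₁ sin φ₂) = atan2(-0.7634, 0.5926) = -52.177°.
λ₂ = -63.131° − 52.177° = -115.31°.

10.45°, -115.31°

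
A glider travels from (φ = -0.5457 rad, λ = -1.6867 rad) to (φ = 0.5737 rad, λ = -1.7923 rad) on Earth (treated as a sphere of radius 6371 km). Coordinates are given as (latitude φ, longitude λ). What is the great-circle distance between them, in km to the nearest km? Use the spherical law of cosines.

In radians: φ₁ = -0.5457, φ₂ = 0.5737, Δλ = -6.050° = -0.1056 rad.
cos c = sin φ₁ sin φ₂ + cos φ₁ cos φ₂ cos Δλ = (-0.5190)(0.5427) + (0.8548)(0.8399)(0.9944) = 0.43222,
so c = arccos(0.43222) = 1.12384 rad.
Distance = R·c = 6371 × 1.1238 ≈ 7160 km.

7160 km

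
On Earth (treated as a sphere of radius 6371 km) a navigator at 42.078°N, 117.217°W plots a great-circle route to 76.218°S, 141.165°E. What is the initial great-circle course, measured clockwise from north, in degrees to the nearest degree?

199°

With φ₁ = 0.7344, φ₂ = -1.3303, Δλ = -1.7736 rad, the forward-azimuth formula gives
θ = atan2( sin Δλ cos φ₂ , cos φ₁ sin φ₂ − sin φ₁ cos φ₂ cos Δλ ) = atan2(-0.2333, -0.6887) = -161.28°.
Adding 360° brings this into [0°, 360°): 199°.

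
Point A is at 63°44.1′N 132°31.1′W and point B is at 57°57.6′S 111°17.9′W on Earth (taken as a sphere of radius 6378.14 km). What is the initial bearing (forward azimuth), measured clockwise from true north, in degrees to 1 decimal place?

Δλ = 21.220° = 0.3704 rad.
y = sin Δλ · cos φ₂ = (0.3619)(0.5305) = 0.1920
x = cos φ₁ sin φ₂ − sin φ₁ cos φ₂ cos Δλ = (0.4425)(-0.8477) − (0.8968)(0.5305)(0.9322) = -0.8186
θ = atan2(y, x) = 166.80°, so the bearing is 166.8°.

166.8°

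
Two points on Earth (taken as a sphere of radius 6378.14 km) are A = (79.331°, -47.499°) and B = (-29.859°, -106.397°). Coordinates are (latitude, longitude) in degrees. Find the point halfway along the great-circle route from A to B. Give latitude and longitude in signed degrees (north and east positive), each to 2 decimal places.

26.42°, -97.05°

The central angle between A and B is δ = 1.9892 rad.
With f = 0.5, the slerp weights are sin((1−f)δ)/sin δ = 0.9177 and sin(fδ)/sin δ = 0.9177.
Weighted sum of the unit vectors: (0.9177)·(0.1251,-0.1365,0.9827) + (0.9177)·(-0.2448,-0.8320,-0.4979) = (-0.1099, -0.8888, 0.4450).
Converting back: φ = atan2(z, √(x²+y²)) = 26.42°, λ = atan2(y, x) = -97.05°.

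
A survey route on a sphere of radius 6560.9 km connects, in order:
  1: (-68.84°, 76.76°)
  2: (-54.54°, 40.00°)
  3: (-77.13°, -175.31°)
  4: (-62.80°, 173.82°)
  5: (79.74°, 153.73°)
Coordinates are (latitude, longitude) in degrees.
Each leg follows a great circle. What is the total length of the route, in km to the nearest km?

Leg 1→2: central angle 0.3835 rad, distance 2515.9 km.
Leg 2→3: central angle 0.8112 rad, distance 5322.4 km.
Leg 3→4: central angle 0.2574 rad, distance 1688.7 km.
Leg 4→5: central angle 2.4960 rad, distance 16375.9 km.
Total: 2515.9 + 5322.4 + 1688.7 + 16375.9 ≈ 25903 km.

25903 km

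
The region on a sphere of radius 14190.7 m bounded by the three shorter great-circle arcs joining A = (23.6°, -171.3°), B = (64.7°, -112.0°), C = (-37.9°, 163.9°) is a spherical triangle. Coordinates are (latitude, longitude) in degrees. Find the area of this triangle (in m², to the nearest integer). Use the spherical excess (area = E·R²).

18556439 m²

Side lengths (central angles): a = 2.1185, b = 1.1478, c = 0.9741 rad; semiperimeter s = 2.1202.
By l'Huilier's theorem, tan(E/4) = √[tan(s/2) tan((s−a)/2) tan((s−b)/2) tan((s−c)/2)], giving spherical excess E = 0.0921 rad.
Area = E·R² = 0.0921 × (14190.7)² ≈ 18556439 m².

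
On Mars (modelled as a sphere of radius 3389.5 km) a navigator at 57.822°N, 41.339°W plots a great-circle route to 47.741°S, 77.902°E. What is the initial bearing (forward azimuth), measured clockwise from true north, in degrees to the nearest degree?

101°

With φ₁ = 1.0092, φ₂ = -0.8332, Δλ = 2.0811 rad, the forward-azimuth formula gives
θ = atan2( sin Δλ cos φ₂ , cos φ₁ sin φ₂ − sin φ₁ cos φ₂ cos Δλ ) = atan2(0.5868, -0.1161) = 101.19°.
So the initial bearing is 101°.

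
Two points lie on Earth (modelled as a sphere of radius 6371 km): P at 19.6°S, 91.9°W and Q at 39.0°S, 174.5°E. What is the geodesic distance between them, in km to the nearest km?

8951 km

In radians: φ₁ = -0.3421, φ₂ = -0.6807, Δλ = -93.600° = -1.6336 rad.
Haversine: a = sin²(Δφ/2) + cos φ₁ cos φ₂ sin²(Δλ/2) = 0.0284 + (0.9421)(0.7771)(0.5314) = 0.41743.
Central angle c = 2·arcsin(√a) = 1.40490 rad.
Distance = R·c = 6371 × 1.4049 ≈ 8951 km.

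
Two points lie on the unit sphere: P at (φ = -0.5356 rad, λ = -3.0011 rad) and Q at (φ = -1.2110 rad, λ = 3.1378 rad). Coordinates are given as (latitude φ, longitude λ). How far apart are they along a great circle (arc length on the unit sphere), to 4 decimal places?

0.6804

With latitudes φ₁ = -30.688°, φ₂ = -69.385° and longitude difference Δλ = -8.267°:
Haversine: a = sin²(Δφ/2) + cos φ₁ cos φ₂ sin²(Δλ/2) = 0.1098 + (0.8600)(0.3521)(0.0052) = 0.11134.
Central angle c = 2·arcsin(√a) = 0.68042 rad.
On the unit sphere the arc length equals the central angle: 0.6804.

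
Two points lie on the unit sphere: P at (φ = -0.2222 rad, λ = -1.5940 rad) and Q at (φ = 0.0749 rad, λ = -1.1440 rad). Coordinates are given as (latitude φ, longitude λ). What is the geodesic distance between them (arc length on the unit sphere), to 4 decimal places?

0.5368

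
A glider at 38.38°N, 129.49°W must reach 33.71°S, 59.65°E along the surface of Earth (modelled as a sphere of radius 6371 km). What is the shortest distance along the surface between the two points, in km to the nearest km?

19044 km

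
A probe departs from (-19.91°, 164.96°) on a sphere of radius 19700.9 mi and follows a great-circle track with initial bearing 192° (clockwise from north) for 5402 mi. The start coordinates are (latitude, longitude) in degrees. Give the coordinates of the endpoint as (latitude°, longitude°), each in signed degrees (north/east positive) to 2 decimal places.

-35.23°, 161.01°

Angular distance δ = d/R = 5402/19700.9 = 0.27420 rad; initial bearing θ = 3.3510 rad.
sin φ₂ = sin φ₁ cos δ + cos φ₁ sin δ cos θ = (-0.3405)(0.9626) + (0.9402)(0.2708)(-0.9781) = -0.5769, so φ₂ = -35.23°.
Δλ = atan2(sin θ sin δ cos φ₁, cos δ − sin φ₁ sin φ₂) = atan2(-0.0529, 0.7662) = -3.952°.
λ₂ = 164.960° − 3.952° = 161.01°.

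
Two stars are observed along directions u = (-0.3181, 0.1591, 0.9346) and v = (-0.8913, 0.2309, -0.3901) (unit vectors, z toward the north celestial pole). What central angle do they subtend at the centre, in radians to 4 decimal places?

u·v = -0.0443; |u| = 1.0000, |v| = 1.0000.
cos θ = (u·v)/(|u||v|) = -0.0443, so θ = 1.6151 rad.

1.6151 rad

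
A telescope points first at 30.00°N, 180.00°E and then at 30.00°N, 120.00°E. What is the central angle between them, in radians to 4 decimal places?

Let φ₁ = 0.5236 rad, φ₂ = 0.5236 rad, and Δλ = -1.0472 rad.
cos c = sin φ₁ sin φ₂ + cos φ₁ cos φ₂ cos Δλ = (0.5000)(0.5000) + (0.8660)(0.8660)(0.5000) = 0.62500,
so c = arccos(0.62500) = 0.89566 rad.
So the angular separation is 0.8957 rad.

0.8957 rad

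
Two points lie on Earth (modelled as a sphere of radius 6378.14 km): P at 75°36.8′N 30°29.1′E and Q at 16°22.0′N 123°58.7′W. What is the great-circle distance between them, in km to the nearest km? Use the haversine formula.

9650 km

Let φ₁ = 1.3197 rad, φ₂ = 0.2857 rad, and Δλ = -2.6959 rad.
Haversine: a = sin²(Δφ/2) + cos φ₁ cos φ₂ sin²(Δλ/2) = 0.2443 + (0.2485)(0.9595)(0.9512) = 0.47108.
Central angle c = 2·arcsin(√a) = 1.51292 rad.
Distance = R·c = 6378.14 × 1.5129 ≈ 9650 km.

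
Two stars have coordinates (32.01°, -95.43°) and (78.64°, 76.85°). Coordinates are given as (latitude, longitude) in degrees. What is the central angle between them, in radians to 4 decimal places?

With latitudes φ₁ = 32.010°, φ₂ = 78.640° and longitude difference Δλ = 172.280°:
Haversine: a = sin²(Δφ/2) + cos φ₁ cos φ₂ sin²(Δλ/2) = 0.1566 + (0.8480)(0.1970)(0.9955) = 0.32291.
Central angle c = 2·arcsin(√a) = 1.20877 rad.
So the angular separation is 1.2088 rad.

1.2088 rad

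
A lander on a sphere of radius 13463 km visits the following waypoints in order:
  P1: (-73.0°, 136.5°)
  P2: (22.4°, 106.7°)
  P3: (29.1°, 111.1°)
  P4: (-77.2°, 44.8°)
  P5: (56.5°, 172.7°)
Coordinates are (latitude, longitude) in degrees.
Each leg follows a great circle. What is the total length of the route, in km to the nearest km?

87236 km

Leg P1→P2: central angle 1.7010 rad, distance 22900.8 km.
Leg P2→P3: central angle 0.1358 rad, distance 1828.6 km.
Leg P3→P4: central angle 1.9784 rad, distance 26635.6 km.
Leg P4→P5: central angle 2.6644 rad, distance 35870.5 km.
Total: 22900.8 + 1828.6 + 26635.6 + 35870.5 ≈ 87236 km.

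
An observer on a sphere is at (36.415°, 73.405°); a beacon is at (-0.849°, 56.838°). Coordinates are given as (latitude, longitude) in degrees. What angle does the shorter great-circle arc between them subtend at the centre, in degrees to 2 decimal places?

40.32°

With latitudes φ₁ = 36.415°, φ₂ = -0.849° and longitude difference Δλ = -16.567°:
Haversine: a = sin²(Δφ/2) + cos φ₁ cos φ₂ sin²(Δλ/2) = 0.1021 + (0.8047)(0.9999)(0.0208) = 0.11877.
Central angle c = 2·arcsin(√a) = 0.70370 rad.
So the angular separation is 40.32°.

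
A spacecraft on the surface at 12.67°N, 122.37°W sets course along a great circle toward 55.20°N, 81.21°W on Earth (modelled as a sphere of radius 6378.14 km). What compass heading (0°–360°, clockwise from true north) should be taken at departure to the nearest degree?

28°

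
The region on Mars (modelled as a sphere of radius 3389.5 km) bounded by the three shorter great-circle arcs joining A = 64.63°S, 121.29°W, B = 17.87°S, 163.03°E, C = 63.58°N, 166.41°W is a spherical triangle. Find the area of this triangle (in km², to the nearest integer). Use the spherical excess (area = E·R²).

Side lengths (central angles): a = 1.4808, b = 2.3113, c = 1.1830 rad; semiperimeter s = 2.4876.
By l'Huilier's theorem, tan(E/4) = √[tan(s/2) tan((s−a)/2) tan((s−b)/2) tan((s−c)/2)], giving spherical excess E = 1.2787 rad.
Area = E·R² = 1.2787 × (3389.5)² ≈ 14690661 km².

14690661 km²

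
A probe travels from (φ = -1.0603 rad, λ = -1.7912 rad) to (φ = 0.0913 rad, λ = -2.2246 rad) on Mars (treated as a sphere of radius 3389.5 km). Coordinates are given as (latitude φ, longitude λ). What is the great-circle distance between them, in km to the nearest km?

4069 km

Let φ₁ = -1.0603 rad, φ₂ = 0.0913 rad, and Δλ = -0.4334 rad.
cos c = sin φ₁ sin φ₂ + cos φ₁ cos φ₂ cos Δλ = (-0.8725)(0.0912) + (0.4886)(0.9958)(0.9075) = 0.36204,
so c = arccos(0.36204) = 1.20034 rad.
Distance = R·c = 3389.5 × 1.2003 ≈ 4069 km.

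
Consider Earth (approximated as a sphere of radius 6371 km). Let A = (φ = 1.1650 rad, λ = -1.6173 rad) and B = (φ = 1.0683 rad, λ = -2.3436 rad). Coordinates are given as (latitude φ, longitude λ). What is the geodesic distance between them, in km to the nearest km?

With latitudes φ₁ = 66.750°, φ₂ = 61.209° and longitude difference Δλ = -41.614°:
cos c = sin φ₁ sin φ₂ + cos φ₁ cos φ₂ cos Δλ = (0.9188)(0.8764) + (0.3948)(0.4816)(0.7476) = 0.94735,
so c = arccos(0.94735) = 0.32594 rad.
Distance = R·c = 6371 × 0.3259 ≈ 2077 km.

2077 km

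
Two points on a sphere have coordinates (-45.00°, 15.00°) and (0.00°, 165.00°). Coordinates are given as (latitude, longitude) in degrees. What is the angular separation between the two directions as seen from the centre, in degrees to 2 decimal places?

Let φ₁ = -0.7854 rad, φ₂ = 0.0000 rad, and Δλ = 2.6180 rad.
Haversine: a = sin²(Δφ/2) + cos φ₁ cos φ₂ sin²(Δλ/2) = 0.1464 + (0.7071)(1.0000)(0.9330) = 0.80619.
Central angle c = 2·arcsin(√a) = 2.22985 rad.
So the angular separation is 127.76°.

127.76°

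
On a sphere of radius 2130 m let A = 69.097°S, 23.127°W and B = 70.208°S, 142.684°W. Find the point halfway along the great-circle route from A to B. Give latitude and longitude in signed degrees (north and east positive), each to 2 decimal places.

-79.42°, -80.34°

The central angle between A and B is δ = 0.6104 rad.
With f = 0.5, the slerp weights are sin((1−f)δ)/sin δ = 0.5242 and sin(fδ)/sin δ = 0.5242.
Weighted sum of the unit vectors: (0.5242)·(0.3281,-0.1401,-0.9342) + (0.5242)·(-0.2693,-0.2053,-0.9409) = (0.0308, -0.1811, -0.9830).
Converting back: φ = atan2(z, √(x²+y²)) = -79.42°, λ = atan2(y, x) = -80.34°.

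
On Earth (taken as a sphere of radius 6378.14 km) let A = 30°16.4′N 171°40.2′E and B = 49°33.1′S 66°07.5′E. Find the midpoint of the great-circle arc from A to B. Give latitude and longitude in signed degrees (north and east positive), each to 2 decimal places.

-15.43°, 129.49°

Central angle δ = 2.1339 rad. Interpolating on the sphere with fraction f = 0.5:
P = [sin((1−f)δ)·A + sin(fδ)·B] / sin δ = 1.0356·A + 1.0356·B in Cartesian coordinates,
giving P = (-0.6130, 0.7439, -0.2660), i.e. latitude -15.43°, longitude 129.49°.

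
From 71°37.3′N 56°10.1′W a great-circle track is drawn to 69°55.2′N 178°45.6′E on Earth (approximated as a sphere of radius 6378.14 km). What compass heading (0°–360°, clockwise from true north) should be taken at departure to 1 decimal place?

329.8°

With φ₁ = 1.2500, φ₂ = 1.2203, Δλ = -2.1829 rad, the forward-azimuth formula gives
θ = atan2( sin Δλ cos φ₂ , cos φ₁ sin φ₂ − sin φ₁ cos φ₂ cos Δλ ) = atan2(-0.2810, 0.4833) = -30.17°.
Adding 360° brings this into [0°, 360°): 329.8°.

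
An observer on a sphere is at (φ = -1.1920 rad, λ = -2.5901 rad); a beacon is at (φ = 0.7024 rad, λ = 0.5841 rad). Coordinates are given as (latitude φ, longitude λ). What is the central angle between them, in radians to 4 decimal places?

2.6517 rad

With latitudes φ₁ = -68.297°, φ₂ = 40.245° and longitude difference Δλ = -178.132°:
cos c = sin φ₁ sin φ₂ + cos φ₁ cos φ₂ cos Δλ = (-0.9291)(0.6461) + (0.3698)(0.7633)(-0.9995) = -0.88237,
so c = arccos(-0.88237) = 2.65167 rad.
So the angular separation is 2.6517 rad.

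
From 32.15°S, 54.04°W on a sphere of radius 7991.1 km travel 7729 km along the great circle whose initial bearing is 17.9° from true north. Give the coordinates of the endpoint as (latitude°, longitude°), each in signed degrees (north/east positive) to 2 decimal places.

21.18°, -38.29°

Angular distance δ = d/R = 7729/7991.1 = 0.96720 rad; initial bearing θ = 0.3124 rad.
sin φ₂ = sin φ₁ cos δ + cos φ₁ sin δ cos θ = (-0.5321)(0.5676) + (0.8467)(0.8233)(0.9516) = 0.3613, so φ₂ = 21.18°.
Δλ = atan2(sin θ sin δ cos φ₁, cos δ − sin φ₁ sin φ₂) = atan2(0.2142, 0.7599) = 15.746°.
λ₂ = -54.040° + 15.746° = -38.29°.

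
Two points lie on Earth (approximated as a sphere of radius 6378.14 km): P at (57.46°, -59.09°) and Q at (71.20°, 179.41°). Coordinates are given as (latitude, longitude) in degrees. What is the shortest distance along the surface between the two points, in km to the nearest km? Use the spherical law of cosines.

5006 km

In radians: φ₁ = 1.0029, φ₂ = 1.2427, Δλ = -121.500° = -2.1206 rad.
cos c = sin φ₁ sin φ₂ + cos φ₁ cos φ₂ cos Δλ = (0.8430)(0.9466) + (0.5379)(0.3223)(-0.5225) = 0.70747,
so c = arccos(0.70747) = 0.78489 rad.
Distance = R·c = 6378.14 × 0.7849 ≈ 5006 km.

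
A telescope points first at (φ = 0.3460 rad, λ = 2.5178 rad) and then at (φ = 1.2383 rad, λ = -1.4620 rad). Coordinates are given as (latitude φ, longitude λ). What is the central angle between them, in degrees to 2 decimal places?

83.38°

With latitudes φ₁ = 19.824°, φ₂ = 70.949° and longitude difference Δλ = 131.974°:
Haversine: a = sin²(Δφ/2) + cos φ₁ cos φ₂ sin²(Δλ/2) = 0.1862 + (0.9407)(0.3264)(0.8344) = 0.44240.
Central angle c = 2·arcsin(√a) = 1.45534 rad.
So the angular separation is 83.38°.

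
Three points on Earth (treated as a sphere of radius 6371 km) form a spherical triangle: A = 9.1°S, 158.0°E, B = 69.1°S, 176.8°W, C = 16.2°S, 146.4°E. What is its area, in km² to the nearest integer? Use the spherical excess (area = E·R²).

Side lengths (central angles): a = 1.0064, b = 0.2331, c = 1.0855 rad; semiperimeter s = 1.1625.
By l'Huilier's theorem, tan(E/4) = √[tan(s/2) tan((s−a)/2) tan((s−b)/2) tan((s−c)/2)], giving spherical excess E = 0.1259 rad.
Area = E·R² = 0.1259 × (6371)² ≈ 5110808 km².

5110808 km²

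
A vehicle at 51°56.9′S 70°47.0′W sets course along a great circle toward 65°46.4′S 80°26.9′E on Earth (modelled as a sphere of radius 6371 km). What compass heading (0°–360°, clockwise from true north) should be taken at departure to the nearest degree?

167°

With φ₁ = -0.9067, φ₂ = -1.1480, Δλ = 2.6395 rad, the forward-azimuth formula gives
θ = atan2( sin Δλ cos φ₂ , cos φ₁ sin φ₂ − sin φ₁ cos φ₂ cos Δλ ) = atan2(0.1975, -0.8453) = 166.85°.
So the initial bearing is 167°.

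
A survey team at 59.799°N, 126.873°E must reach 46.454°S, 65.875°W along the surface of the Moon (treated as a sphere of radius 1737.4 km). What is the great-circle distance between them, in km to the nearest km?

4994 km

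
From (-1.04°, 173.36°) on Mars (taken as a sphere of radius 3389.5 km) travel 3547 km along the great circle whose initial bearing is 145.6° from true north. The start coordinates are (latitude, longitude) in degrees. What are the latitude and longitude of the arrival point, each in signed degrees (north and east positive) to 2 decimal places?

-46.32°, -141.55°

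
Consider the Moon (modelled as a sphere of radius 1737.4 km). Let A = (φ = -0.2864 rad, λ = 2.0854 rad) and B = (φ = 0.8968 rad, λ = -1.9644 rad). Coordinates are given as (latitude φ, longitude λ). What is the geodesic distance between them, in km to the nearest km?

3823 km

In radians: φ₁ = -0.2864, φ₂ = 0.8968, Δλ = 127.964° = 2.2334 rad.
Haversine: a = sin²(Δφ/2) + cos φ₁ cos φ₂ sin²(Δλ/2) = 0.3110 + (0.9593)(0.6241)(0.8076) = 0.79451.
Central angle c = 2·arcsin(√a) = 2.20064 rad.
Distance = R·c = 1737.4 × 2.2006 ≈ 3823 km.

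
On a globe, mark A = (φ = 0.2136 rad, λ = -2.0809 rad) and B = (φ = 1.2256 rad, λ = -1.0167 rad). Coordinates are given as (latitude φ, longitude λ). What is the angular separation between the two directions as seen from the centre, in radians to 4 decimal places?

In radians: φ₁ = 0.2136, φ₂ = 1.2256, Δλ = 60.974° = 1.0642 rad.
cos c = sin φ₁ sin φ₂ + cos φ₁ cos φ₂ cos Δλ = (0.2120)(0.9410) + (0.9773)(0.3384)(0.4852) = 0.35993,
so c = arccos(0.35993) = 1.20261 rad.
So the angular separation is 1.2026 rad.

1.2026 rad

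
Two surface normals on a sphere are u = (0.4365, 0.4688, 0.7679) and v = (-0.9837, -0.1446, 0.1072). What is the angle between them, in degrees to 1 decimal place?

114.5°

u·v = -0.4149; |u| = 1.0000, |v| = 1.0000.
cos θ = (u·v)/(|u||v|) = -0.4148, so θ = 114.5°.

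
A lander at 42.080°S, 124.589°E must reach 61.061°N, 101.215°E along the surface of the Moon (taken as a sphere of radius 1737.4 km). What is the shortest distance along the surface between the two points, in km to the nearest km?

Let φ₁ = -0.7344 rad, φ₂ = 1.0657 rad, and Δλ = -0.4080 rad.
Haversine: a = sin²(Δφ/2) + cos φ₁ cos φ₂ sin²(Δλ/2) = 0.6137 + (0.7422)(0.4839)(0.0410) = 0.62841.
Central angle c = 2·arcsin(√a) = 1.83053 rad.
Distance = R·c = 1737.4 × 1.8305 ≈ 3180 km.

3180 km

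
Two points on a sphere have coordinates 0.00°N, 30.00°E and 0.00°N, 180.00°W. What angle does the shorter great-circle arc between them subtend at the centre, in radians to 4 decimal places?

Let φ₁ = 0.0000 rad, φ₂ = 0.0000 rad, and Δλ = 2.6180 rad.
cos c = sin φ₁ sin φ₂ + cos φ₁ cos φ₂ cos Δλ = (0.0000)(0.0000) + (1.0000)(1.0000)(-0.8660) = -0.86603,
so c = arccos(-0.86603) = 2.61799 rad.
So the angular separation is 2.6180 rad.

2.6180 rad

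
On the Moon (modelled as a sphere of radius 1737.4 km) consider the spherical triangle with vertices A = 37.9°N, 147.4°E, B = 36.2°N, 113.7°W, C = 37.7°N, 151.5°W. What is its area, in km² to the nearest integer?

Side lengths (central angles): a = 0.5243, b = 0.8266, c = 1.3033 rad; semiperimeter s = 1.3271.
By l'Huilier's theorem, tan(E/4) = √[tan(s/2) tan((s−a)/2) tan((s−b)/2) tan((s−c)/2)], giving spherical excess E = 0.1270 rad.
Area = E·R² = 0.1270 × (1737.4)² ≈ 383346 km².

383346 km²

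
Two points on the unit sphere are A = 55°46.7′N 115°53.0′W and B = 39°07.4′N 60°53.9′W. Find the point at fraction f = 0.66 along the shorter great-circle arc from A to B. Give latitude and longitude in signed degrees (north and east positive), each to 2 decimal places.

The central angle between A and B is δ = 0.6887 rad.
With f = 0.66, the slerp weights are sin((1−f)δ)/sin δ = 0.3651 and sin(fδ)/sin δ = 0.6908.
Weighted sum of the unit vectors: (0.3651)·(-0.2455,-0.5060,0.8269) + (0.6908)·(0.3773,-0.6779,0.6310) = (0.1710, -0.6530, 0.7378).
Converting back: φ = atan2(z, √(x²+y²)) = 47.54°, λ = atan2(y, x) = -75.32°.

47.54°, -75.32°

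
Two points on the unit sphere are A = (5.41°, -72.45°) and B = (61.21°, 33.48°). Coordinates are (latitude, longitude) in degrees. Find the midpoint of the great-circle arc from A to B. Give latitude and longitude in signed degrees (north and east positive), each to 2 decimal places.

44.73°, -44.24°

Central angle δ = 1.6198 rad. Interpolating on the sphere with fraction f = 0.5:
P = [sin((1−f)δ)·A + sin(fδ)·B] / sin δ = 0.7251·A + 0.7251·B in Cartesian coordinates,
giving P = (0.5089, -0.4956, 0.7038), i.e. latitude 44.73°, longitude -44.24°.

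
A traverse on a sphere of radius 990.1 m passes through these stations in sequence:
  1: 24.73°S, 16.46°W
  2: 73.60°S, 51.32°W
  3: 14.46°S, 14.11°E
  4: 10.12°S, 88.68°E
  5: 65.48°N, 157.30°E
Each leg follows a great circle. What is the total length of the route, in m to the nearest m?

4924 m

Leg 1→2: central angle 0.9125 rad, distance 903.5 m.
Leg 2→3: central angle 1.2098 rad, distance 1197.8 m.
Leg 3→4: central angle 1.2687 rad, distance 1256.2 m.
Leg 4→5: central angle 1.5817 rad, distance 1566.1 m.
Total: 903.5 + 1197.8 + 1256.2 + 1566.1 ≈ 4924 m.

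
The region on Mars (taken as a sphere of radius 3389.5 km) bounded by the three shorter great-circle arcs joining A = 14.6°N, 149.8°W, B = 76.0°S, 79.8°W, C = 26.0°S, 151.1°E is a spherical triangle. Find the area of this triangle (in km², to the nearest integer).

12268768 km²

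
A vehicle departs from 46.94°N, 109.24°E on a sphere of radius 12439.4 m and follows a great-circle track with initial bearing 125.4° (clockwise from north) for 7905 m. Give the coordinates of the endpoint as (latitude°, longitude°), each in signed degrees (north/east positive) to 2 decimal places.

Angular distance δ = d/R = 7905/12439.4 = 0.63548 rad; initial bearing θ = 2.1886 rad.
sin φ₂ = sin φ₁ cos δ + cos φ₁ sin δ cos θ = (0.7306)(0.8048) + (0.6828)(0.5936)(-0.5793) = 0.3532, so φ₂ = 20.69°.
Δλ = atan2(sin θ sin δ cos φ₁, cos δ − sin φ₁ sin φ₂) = atan2(0.3303, 0.5467) = 31.143°.
λ₂ = 109.240° + 31.143° = 140.38°.

20.69°, 140.38°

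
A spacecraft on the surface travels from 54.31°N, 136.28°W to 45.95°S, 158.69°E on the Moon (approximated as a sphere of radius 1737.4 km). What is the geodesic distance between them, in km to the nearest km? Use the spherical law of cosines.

3468 km

With latitudes φ₁ = 54.310°, φ₂ = -45.950° and longitude difference Δλ = -65.030°:
cos c = sin φ₁ sin φ₂ + cos φ₁ cos φ₂ cos Δλ = (0.8122)(-0.7187) + (0.5834)(0.6953)(0.4221) = -0.41251,
so c = arccos(-0.41251) = 1.99600 rad.
Distance = R·c = 1737.4 × 1.9960 ≈ 3468 km.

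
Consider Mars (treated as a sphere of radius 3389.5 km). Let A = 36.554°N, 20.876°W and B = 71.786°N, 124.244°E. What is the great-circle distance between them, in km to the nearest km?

4077 km

Let φ₁ = 0.6380 rad, φ₂ = 1.2529 rad, and Δλ = 2.5328 rad.
cos c = sin φ₁ sin φ₂ + cos φ₁ cos φ₂ cos Δλ = (0.5956)(0.9499) + (0.8033)(0.3126)(-0.8204) = 0.35976,
so c = arccos(0.35976) = 1.20278 rad.
Distance = R·c = 3389.5 × 1.2028 ≈ 4077 km.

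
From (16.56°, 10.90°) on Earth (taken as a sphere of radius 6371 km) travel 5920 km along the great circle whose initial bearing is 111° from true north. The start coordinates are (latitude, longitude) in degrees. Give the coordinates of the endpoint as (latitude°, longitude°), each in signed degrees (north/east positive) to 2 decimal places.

-6.01°, 59.67°

Angular distance δ = d/R = 5920/6371 = 0.92921 rad; initial bearing θ = 1.9373 rad.
sin φ₂ = sin φ₁ cos δ + cos φ₁ sin δ cos θ = (0.2850)(0.5985) + (0.9585)(0.8011)(-0.3584) = -0.1046, so φ₂ = -6.01°.
Δλ = atan2(sin θ sin δ cos φ₁, cos δ − sin φ₁ sin φ₂) = atan2(0.7169, 0.6283) = 48.769°.
λ₂ = 10.900° + 48.769° = 59.67°.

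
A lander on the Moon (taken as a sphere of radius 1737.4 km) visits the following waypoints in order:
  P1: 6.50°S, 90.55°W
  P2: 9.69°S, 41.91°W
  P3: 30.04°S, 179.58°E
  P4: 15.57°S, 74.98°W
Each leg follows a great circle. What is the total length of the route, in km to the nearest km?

Leg P1→P2: central angle 0.8417 rad, distance 1462.3 km.
Leg P2→P3: central angle 2.1591 rad, distance 3751.2 km.
Leg P3→P4: central angle 1.6585 rad, distance 2881.6 km.
Total: 1462.3 + 3751.2 + 2881.6 ≈ 8095 km.

8095 km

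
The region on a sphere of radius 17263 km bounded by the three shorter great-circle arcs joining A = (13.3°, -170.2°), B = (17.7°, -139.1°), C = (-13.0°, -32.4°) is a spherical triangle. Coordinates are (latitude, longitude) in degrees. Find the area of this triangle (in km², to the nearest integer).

74145947 km²

Side lengths (central angles): a = 1.9125, b = 2.4252, c = 0.5280 rad; semiperimeter s = 2.4329.
By l'Huilier's theorem, tan(E/4) = √[tan(s/2) tan((s−a)/2) tan((s−b)/2) tan((s−c)/2)], giving spherical excess E = 0.2488 rad.
Area = E·R² = 0.2488 × (17263)² ≈ 74145947 km².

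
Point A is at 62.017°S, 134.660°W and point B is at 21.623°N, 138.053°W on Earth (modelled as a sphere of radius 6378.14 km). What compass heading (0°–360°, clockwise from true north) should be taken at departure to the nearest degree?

357°

Δλ = -3.393° = -0.0592 rad.
y = sin Δλ · cos φ₂ = (-0.0592)(0.9296) = -0.0550
x = cos φ₁ sin φ₂ − sin φ₁ cos φ₂ cos Δλ = (0.4692)(0.3685) − (-0.8831)(0.9296)(0.9982) = 0.9924
θ = atan2(y, x) = -3.17°; adding 360° gives 357°.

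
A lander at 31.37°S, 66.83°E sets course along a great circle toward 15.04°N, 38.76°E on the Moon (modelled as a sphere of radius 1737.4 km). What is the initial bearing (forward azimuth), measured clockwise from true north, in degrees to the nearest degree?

326°

With φ₁ = -0.5475, φ₂ = 0.2625, Δλ = -0.4899 rad, the forward-azimuth formula gives
θ = atan2( sin Δλ cos φ₂ , cos φ₁ sin φ₂ − sin φ₁ cos φ₂ cos Δλ ) = atan2(-0.4544, 0.6652) = -34.34°.
Adding 360° brings this into [0°, 360°): 326°.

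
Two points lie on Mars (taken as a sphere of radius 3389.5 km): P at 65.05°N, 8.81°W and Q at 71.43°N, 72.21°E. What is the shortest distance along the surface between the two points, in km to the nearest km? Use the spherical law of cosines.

1674 km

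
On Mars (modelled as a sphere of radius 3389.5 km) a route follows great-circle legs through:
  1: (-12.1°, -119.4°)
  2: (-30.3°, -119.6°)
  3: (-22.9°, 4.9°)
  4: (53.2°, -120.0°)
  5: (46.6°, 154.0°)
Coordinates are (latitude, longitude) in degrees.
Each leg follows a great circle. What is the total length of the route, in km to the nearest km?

17993 km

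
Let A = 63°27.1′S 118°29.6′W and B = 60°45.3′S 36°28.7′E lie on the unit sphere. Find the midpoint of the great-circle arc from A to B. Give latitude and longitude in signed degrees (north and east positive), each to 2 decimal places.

-83.33°, -29.68°

The central angle between A and B is δ = 0.9488 rad.
With f = 0.5, the slerp weights are sin((1−f)δ)/sin δ = 0.5621 and sin(fδ)/sin δ = 0.5621.
Weighted sum of the unit vectors: (0.5621)·(-0.2132,-0.3928,-0.8946) + (0.5621)·(0.3928,0.2904,-0.8725) = (0.1010, -0.0575, -0.9932).
Converting back: φ = atan2(z, √(x²+y²)) = -83.33°, λ = atan2(y, x) = -29.68°.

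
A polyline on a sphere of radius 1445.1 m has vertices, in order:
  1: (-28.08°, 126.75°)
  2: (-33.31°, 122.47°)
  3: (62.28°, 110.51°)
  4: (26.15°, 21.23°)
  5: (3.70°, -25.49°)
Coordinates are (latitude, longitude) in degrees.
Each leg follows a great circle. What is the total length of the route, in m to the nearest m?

Leg 1→2: central angle 0.1116 rad, distance 161.3 m.
Leg 2→3: central angle 1.6768 rad, distance 2423.2 m.
Leg 3→4: central angle 1.1643 rad, distance 1682.5 m.
Leg 4→5: central angle 0.8730 rad, distance 1261.5 m.
Total: 161.3 + 2423.2 + 1682.5 + 1261.5 ≈ 5529 m.

5529 m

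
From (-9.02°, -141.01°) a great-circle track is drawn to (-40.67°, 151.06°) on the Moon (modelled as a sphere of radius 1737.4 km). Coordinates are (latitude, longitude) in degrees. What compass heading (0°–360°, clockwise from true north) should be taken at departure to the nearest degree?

Δλ = -67.930° = -1.1856 rad.
y = sin Δλ · cos φ₂ = (-0.9267)(0.7585) = -0.7029
x = cos φ₁ sin φ₂ − sin φ₁ cos φ₂ cos Δλ = (0.9876)(-0.6517) − (-0.1568)(0.7585)(0.3757) = -0.5990
θ = atan2(y, x) = -130.44°; adding 360° gives 230°.

230°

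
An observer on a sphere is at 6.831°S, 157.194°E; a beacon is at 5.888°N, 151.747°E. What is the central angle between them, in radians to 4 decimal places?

Let φ₁ = -0.1192 rad, φ₂ = 0.1028 rad, and Δλ = -0.0951 rad.
Haversine: a = sin²(Δφ/2) + cos φ₁ cos φ₂ sin²(Δλ/2) = 0.0123 + (0.9929)(0.9947)(0.0023) = 0.01450.
Central angle c = 2·arcsin(√a) = 0.24141 rad.
So the angular separation is 0.2414 rad.

0.2414 rad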